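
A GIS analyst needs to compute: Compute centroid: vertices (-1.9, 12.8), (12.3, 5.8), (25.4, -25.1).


Centroid = ((x_A+x_B+x_C)/3, (y_A+y_B+y_C)/3)
= (((-1.9)+12.3+25.4)/3, (12.8+5.8+(-25.1))/3)
= (11.9333, -2.1667)

(11.9333, -2.1667)


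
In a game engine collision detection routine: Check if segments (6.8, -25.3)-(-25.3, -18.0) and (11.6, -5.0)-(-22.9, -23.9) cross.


Cross products: d1=609.63, d2=-248.91, d3=-686.67, d4=171.87
d1*d2 < 0 and d3*d4 < 0? yes

Yes, they intersect


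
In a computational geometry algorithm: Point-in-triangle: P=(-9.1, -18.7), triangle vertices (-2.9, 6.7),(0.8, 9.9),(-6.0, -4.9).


Cross products: AB x AP = -74.14, BC x BP = 47.96, CA x CP = -6.82
All same sign? no

No, outside


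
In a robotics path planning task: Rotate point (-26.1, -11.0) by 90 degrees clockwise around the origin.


90° CW: (x,y) -> (y, -x)
(-26.1,-11) -> (-11, 26.1)

(-11, 26.1)


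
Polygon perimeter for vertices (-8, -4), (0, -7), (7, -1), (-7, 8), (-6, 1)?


Sides: (-8, -4)->(0, -7): sqrt(73) = 8.544004, (0, -7)->(7, -1): sqrt(85) = 9.219544, (7, -1)->(-7, 8): sqrt(277) = 16.643317, (-7, 8)->(-6, 1): sqrt(50) = 7.071068, (-6, 1)->(-8, -4): sqrt(29) = 5.385165
Sum = 46.863098
Perimeter = 46.8631

46.8631


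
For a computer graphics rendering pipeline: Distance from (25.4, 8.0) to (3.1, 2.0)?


dx=-22.3, dy=-6
d^2 = (-22.3)^2 + (-6)^2 = 533.29
d = sqrt(533.29) = 23.0931

23.0931


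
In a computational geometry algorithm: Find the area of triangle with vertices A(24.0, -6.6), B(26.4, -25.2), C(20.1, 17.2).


Area = |x_A(y_B-y_C) + x_B(y_C-y_A) + x_C(y_A-y_B)|/2
= |(-1017.6) + 628.32 + 373.86|/2
= 15.42/2 = 7.71

7.71


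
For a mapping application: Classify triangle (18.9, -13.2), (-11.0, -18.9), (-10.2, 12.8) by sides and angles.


Side lengths squared: AB^2=926.5, BC^2=1005.53, CA^2=1522.81
Sorted: [926.5, 1005.53, 1522.81]
By sides: Scalene, By angles: Acute

Scalene, Acute


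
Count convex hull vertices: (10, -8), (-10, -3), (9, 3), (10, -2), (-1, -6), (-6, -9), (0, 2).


Convex hull vertices (CCW): (-10, -3), (-6, -9), (10, -8), (10, -2), (9, 3), (0, 2)
Count = 6

6


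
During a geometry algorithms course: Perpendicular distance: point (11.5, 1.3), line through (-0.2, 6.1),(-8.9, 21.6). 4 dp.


|cross product| = 139.59
|line direction| = sqrt(315.94) = 17.7747
Distance = 139.59/sqrt(315.94) = 7.8533

7.8533


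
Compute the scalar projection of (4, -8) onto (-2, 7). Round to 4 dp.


u.v = -64, |v| = sqrt(53) = 7.2801
Scalar projection = u.v / |v| = -64 / sqrt(53) = -8.7911

-8.7911


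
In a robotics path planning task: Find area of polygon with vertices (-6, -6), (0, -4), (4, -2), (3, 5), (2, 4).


Shoelace sum: ((-6)*(-4) - 0*(-6)) + (0*(-2) - 4*(-4)) + (4*5 - 3*(-2)) + (3*4 - 2*5) + (2*(-6) - (-6)*4)
= 80
Area = |80|/2 = 40

40


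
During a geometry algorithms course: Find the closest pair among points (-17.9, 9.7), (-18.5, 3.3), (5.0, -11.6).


d(P0,P1) = 6.4281, d(P0,P2) = 31.2746, d(P1,P2) = 27.8255
Closest: P0 and P1

Closest pair: (-17.9, 9.7) and (-18.5, 3.3), distance = 6.4281


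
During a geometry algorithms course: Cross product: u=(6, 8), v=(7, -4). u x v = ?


u x v = u_x*v_y - u_y*v_x = 6*(-4) - 8*7
= (-24) - 56 = -80

-80


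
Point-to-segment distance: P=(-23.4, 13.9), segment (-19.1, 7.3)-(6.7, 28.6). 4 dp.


Project P onto AB: t = 0.0265 (clamped to [0,1])
Closest point on segment: (-18.4168, 7.864)
Distance: 7.8272

7.8272


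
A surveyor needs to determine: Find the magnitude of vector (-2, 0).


|u| = sqrt((-2)^2 + 0^2) = sqrt(4) = 2

2


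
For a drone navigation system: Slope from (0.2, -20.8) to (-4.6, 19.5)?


slope = (y2-y1)/(x2-x1) = (19.5-(-20.8))/((-4.6)-0.2) = 40.3/(-4.8) = -8.3958

-8.3958


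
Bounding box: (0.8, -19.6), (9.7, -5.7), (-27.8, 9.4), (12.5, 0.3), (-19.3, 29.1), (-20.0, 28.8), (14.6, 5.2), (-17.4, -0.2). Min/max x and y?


x range: [-27.8, 14.6]
y range: [-19.6, 29.1]
Bounding box: (-27.8,-19.6) to (14.6,29.1)

(-27.8,-19.6) to (14.6,29.1)


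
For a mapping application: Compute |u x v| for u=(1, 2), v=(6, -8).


|u x v| = |1*(-8) - 2*6|
= |(-8) - 12| = 20

20


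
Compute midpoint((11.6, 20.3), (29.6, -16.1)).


M = ((11.6+29.6)/2, (20.3+(-16.1))/2)
= (20.6, 2.1)

(20.6, 2.1)


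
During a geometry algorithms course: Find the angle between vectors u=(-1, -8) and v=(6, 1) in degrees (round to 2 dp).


u.v = -14, |u| = sqrt(65) = 8.0623, |v| = sqrt(37) = 6.0828
cos(theta) = u.v/(|u||v|) = -14/sqrt(2405) = -0.285477
theta = acos(-0.285477) = 106.59 degrees

106.59 degrees


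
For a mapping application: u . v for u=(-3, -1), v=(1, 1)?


u . v = u_x*v_x + u_y*v_y = (-3)*1 + (-1)*1
= (-3) + (-1) = -4

-4


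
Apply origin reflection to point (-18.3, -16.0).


Reflection over origin: (x,y) -> (-x,-y)
(-18.3, -16) -> (18.3, 16)

(18.3, 16)


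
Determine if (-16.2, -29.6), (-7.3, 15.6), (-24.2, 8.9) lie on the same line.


Cross product: ((-7.3)-(-16.2))*(8.9-(-29.6)) - (15.6-(-29.6))*((-24.2)-(-16.2))
= 704.25

No, not collinear


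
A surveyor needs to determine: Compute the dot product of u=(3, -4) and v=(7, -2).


u . v = u_x*v_x + u_y*v_y = 3*7 + (-4)*(-2)
= 21 + 8 = 29

29


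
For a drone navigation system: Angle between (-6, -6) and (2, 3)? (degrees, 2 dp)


u.v = -30, |u| = sqrt(72) = 8.4853, |v| = sqrt(13) = 3.6056
cos(theta) = u.v/(|u||v|) = -30/sqrt(936) = -0.980581
theta = acos(-0.980581) = 168.69 degrees

168.69 degrees


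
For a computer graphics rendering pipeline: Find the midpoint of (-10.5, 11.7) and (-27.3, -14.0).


M = (((-10.5)+(-27.3))/2, (11.7+(-14))/2)
= (-18.9, -1.15)

(-18.9, -1.15)


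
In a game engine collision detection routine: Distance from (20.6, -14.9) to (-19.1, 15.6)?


dx=-39.7, dy=30.5
d^2 = (-39.7)^2 + 30.5^2 = 2506.34
d = sqrt(2506.34) = 50.0634

50.0634


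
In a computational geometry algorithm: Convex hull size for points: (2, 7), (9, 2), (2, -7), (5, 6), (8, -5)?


Convex hull vertices (CCW): (2, -7), (8, -5), (9, 2), (5, 6), (2, 7)
Count = 5

5


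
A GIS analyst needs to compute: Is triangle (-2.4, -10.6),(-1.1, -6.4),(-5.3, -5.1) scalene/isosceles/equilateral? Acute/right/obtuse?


Side lengths squared: AB^2=19.33, BC^2=19.33, CA^2=38.66
Sorted: [19.33, 19.33, 38.66]
By sides: Isosceles, By angles: Right

Isosceles, Right


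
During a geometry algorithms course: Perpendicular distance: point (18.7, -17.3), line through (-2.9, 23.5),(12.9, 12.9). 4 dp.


|cross product| = 415.68
|line direction| = sqrt(362) = 19.0263
Distance = 415.68/sqrt(362) = 21.8477

21.8477


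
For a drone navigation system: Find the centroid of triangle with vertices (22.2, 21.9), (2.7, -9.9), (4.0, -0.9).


Centroid = ((x_A+x_B+x_C)/3, (y_A+y_B+y_C)/3)
= ((22.2+2.7+4)/3, (21.9+(-9.9)+(-0.9))/3)
= (9.6333, 3.7)

(9.6333, 3.7)


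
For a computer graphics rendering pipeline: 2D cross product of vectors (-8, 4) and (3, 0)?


u x v = u_x*v_y - u_y*v_x = (-8)*0 - 4*3
= 0 - 12 = -12

-12


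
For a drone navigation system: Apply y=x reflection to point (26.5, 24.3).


Reflection over y=x: (x,y) -> (y,x)
(26.5, 24.3) -> (24.3, 26.5)

(24.3, 26.5)


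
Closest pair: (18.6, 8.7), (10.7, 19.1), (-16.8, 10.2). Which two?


d(P0,P1) = 13.0602, d(P0,P2) = 35.4318, d(P1,P2) = 28.9043
Closest: P0 and P1

Closest pair: (18.6, 8.7) and (10.7, 19.1), distance = 13.0602


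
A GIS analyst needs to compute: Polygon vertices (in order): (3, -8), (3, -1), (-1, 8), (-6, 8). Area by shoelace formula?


Shoelace sum: (3*(-1) - 3*(-8)) + (3*8 - (-1)*(-1)) + ((-1)*8 - (-6)*8) + ((-6)*(-8) - 3*8)
= 108
Area = |108|/2 = 54

54


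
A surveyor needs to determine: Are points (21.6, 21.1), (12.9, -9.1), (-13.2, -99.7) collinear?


Cross product: (12.9-21.6)*((-99.7)-21.1) - ((-9.1)-21.1)*((-13.2)-21.6)
= 0

Yes, collinear


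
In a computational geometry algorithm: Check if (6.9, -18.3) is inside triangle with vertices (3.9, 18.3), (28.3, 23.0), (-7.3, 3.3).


Cross products: AB x AP = -907.14, BC x BP = 1048.7, CA x CP = -454.92
All same sign? no

No, outside


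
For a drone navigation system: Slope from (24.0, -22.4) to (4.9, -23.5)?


slope = (y2-y1)/(x2-x1) = ((-23.5)-(-22.4))/(4.9-24) = (-1.1)/(-19.1) = 0.0576

0.0576


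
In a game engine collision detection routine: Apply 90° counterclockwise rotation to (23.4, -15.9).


90° CCW: (x,y) -> (-y, x)
(23.4,-15.9) -> (15.9, 23.4)

(15.9, 23.4)


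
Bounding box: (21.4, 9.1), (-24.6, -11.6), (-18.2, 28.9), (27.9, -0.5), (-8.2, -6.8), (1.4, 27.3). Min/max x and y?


x range: [-24.6, 27.9]
y range: [-11.6, 28.9]
Bounding box: (-24.6,-11.6) to (27.9,28.9)

(-24.6,-11.6) to (27.9,28.9)


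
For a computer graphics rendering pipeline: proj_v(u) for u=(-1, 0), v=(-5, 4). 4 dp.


u.v = 5, |v| = sqrt(41) = 6.4031
Scalar projection = u.v / |v| = 5 / sqrt(41) = 0.7809

0.7809


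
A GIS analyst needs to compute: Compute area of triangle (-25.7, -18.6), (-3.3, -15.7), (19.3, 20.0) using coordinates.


Area = |x_A(y_B-y_C) + x_B(y_C-y_A) + x_C(y_A-y_B)|/2
= |917.49 + (-127.38) + (-55.97)|/2
= 734.14/2 = 367.07

367.07


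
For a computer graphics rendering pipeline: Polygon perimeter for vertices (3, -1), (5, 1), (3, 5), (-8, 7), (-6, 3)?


Sides: (3, -1)->(5, 1): sqrt(8) = 2.828427, (5, 1)->(3, 5): sqrt(20) = 4.472136, (3, 5)->(-8, 7): sqrt(125) = 11.18034, (-8, 7)->(-6, 3): sqrt(20) = 4.472136, (-6, 3)->(3, -1): sqrt(97) = 9.848858
Sum = 32.801897
Perimeter = 32.8019

32.8019


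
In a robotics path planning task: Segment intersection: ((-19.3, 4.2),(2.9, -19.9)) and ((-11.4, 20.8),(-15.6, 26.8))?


Cross products: d1=117.12, d2=85.14, d3=558.91, d4=590.89
d1*d2 < 0 and d3*d4 < 0? no

No, they don't intersect


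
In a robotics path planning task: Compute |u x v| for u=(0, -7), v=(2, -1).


|u x v| = |0*(-1) - (-7)*2|
= |0 - (-14)| = 14

14


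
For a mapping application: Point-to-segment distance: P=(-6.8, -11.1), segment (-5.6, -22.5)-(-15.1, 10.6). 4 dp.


Project P onto AB: t = 0.3278 (clamped to [0,1])
Closest point on segment: (-8.7142, -11.6494)
Distance: 1.9915

1.9915


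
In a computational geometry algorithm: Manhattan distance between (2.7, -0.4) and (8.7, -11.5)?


|2.7-8.7| + |(-0.4)-(-11.5)| = 6 + 11.1 = 17.1

17.1


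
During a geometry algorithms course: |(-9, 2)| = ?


|u| = sqrt((-9)^2 + 2^2) = sqrt(85) = 9.2195

9.2195


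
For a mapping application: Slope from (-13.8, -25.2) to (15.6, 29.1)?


slope = (y2-y1)/(x2-x1) = (29.1-(-25.2))/(15.6-(-13.8)) = 54.3/29.4 = 1.8469

1.8469


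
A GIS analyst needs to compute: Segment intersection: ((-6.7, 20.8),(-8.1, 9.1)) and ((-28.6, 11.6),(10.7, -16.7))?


Cross products: d1=981.33, d2=481.9, d3=-243.35, d4=256.08
d1*d2 < 0 and d3*d4 < 0? no

No, they don't intersect


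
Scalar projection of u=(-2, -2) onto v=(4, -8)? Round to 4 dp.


u.v = 8, |v| = sqrt(80) = 8.9443
Scalar projection = u.v / |v| = 8 / sqrt(80) = 0.8944

0.8944


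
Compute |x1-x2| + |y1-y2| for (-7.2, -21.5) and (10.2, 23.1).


|(-7.2)-10.2| + |(-21.5)-23.1| = 17.4 + 44.6 = 62

62


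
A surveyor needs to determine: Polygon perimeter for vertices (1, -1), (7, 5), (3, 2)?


Sides: (1, -1)->(7, 5): sqrt(72) = 8.485281, (7, 5)->(3, 2): sqrt(25) = 5, (3, 2)->(1, -1): sqrt(13) = 3.605551
Sum = 17.090832
Perimeter = 17.0908

17.0908


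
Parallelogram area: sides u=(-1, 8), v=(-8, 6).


|u x v| = |(-1)*6 - 8*(-8)|
= |(-6) - (-64)| = 58

58


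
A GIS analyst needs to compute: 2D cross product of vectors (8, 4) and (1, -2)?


u x v = u_x*v_y - u_y*v_x = 8*(-2) - 4*1
= (-16) - 4 = -20

-20


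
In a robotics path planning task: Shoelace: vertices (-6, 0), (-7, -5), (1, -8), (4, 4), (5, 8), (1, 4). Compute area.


Shoelace sum: ((-6)*(-5) - (-7)*0) + ((-7)*(-8) - 1*(-5)) + (1*4 - 4*(-8)) + (4*8 - 5*4) + (5*4 - 1*8) + (1*0 - (-6)*4)
= 175
Area = |175|/2 = 87.5

87.5


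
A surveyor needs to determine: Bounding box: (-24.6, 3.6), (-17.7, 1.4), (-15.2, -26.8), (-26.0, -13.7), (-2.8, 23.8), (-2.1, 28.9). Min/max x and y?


x range: [-26, -2.1]
y range: [-26.8, 28.9]
Bounding box: (-26,-26.8) to (-2.1,28.9)

(-26,-26.8) to (-2.1,28.9)


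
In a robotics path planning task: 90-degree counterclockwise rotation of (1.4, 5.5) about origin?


90° CCW: (x,y) -> (-y, x)
(1.4,5.5) -> (-5.5, 1.4)

(-5.5, 1.4)


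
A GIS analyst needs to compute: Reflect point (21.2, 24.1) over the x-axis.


Reflection over x-axis: (x,y) -> (x,-y)
(21.2, 24.1) -> (21.2, -24.1)

(21.2, -24.1)


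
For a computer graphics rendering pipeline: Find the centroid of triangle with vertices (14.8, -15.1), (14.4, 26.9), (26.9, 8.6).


Centroid = ((x_A+x_B+x_C)/3, (y_A+y_B+y_C)/3)
= ((14.8+14.4+26.9)/3, ((-15.1)+26.9+8.6)/3)
= (18.7, 6.8)

(18.7, 6.8)


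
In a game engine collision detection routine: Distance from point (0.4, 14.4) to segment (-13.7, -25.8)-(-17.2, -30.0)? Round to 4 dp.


Project P onto AB: t = 0 (clamped to [0,1])
Closest point on segment: (-13.7, -25.8)
Distance: 42.6011

42.6011


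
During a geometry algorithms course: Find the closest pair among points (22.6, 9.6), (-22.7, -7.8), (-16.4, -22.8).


d(P0,P1) = 48.5268, d(P0,P2) = 50.7027, d(P1,P2) = 16.2693
Closest: P1 and P2

Closest pair: (-22.7, -7.8) and (-16.4, -22.8), distance = 16.2693


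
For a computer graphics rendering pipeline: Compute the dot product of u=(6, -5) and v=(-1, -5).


u . v = u_x*v_x + u_y*v_y = 6*(-1) + (-5)*(-5)
= (-6) + 25 = 19

19


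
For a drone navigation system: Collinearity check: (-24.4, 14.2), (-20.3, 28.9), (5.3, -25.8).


Cross product: ((-20.3)-(-24.4))*((-25.8)-14.2) - (28.9-14.2)*(5.3-(-24.4))
= -600.59

No, not collinear


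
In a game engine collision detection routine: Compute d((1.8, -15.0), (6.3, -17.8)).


dx=4.5, dy=-2.8
d^2 = 4.5^2 + (-2.8)^2 = 28.09
d = sqrt(28.09) = 5.3

5.3


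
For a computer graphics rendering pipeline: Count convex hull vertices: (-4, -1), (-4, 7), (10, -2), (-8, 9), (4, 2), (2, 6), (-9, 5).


Convex hull vertices (CCW): (-9, 5), (-4, -1), (10, -2), (2, 6), (-8, 9)
Count = 5

5


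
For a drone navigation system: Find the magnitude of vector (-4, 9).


|u| = sqrt((-4)^2 + 9^2) = sqrt(97) = 9.8489

9.8489


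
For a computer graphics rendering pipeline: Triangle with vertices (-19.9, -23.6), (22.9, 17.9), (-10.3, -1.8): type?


Side lengths squared: AB^2=3554.09, BC^2=1490.33, CA^2=567.4
Sorted: [567.4, 1490.33, 3554.09]
By sides: Scalene, By angles: Obtuse

Scalene, Obtuse


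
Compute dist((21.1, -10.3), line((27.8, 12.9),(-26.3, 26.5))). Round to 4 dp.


|cross product| = 1346.24
|line direction| = sqrt(3111.77) = 55.7832
Distance = 1346.24/sqrt(3111.77) = 24.1334

24.1334


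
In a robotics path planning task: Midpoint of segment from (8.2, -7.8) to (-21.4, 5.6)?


M = ((8.2+(-21.4))/2, ((-7.8)+5.6)/2)
= (-6.6, -1.1)

(-6.6, -1.1)


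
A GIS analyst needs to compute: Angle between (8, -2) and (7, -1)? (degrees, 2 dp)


u.v = 58, |u| = sqrt(68) = 8.2462, |v| = sqrt(50) = 7.0711
cos(theta) = u.v/(|u||v|) = 58/sqrt(3400) = 0.994692
theta = acos(0.994692) = 5.91 degrees

5.91 degrees


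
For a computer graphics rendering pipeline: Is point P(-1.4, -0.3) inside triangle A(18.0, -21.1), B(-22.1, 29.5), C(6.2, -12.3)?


Cross products: AB x AP = 147.56, BC x BP = 21.92, CA x CP = 74.72
All same sign? yes

Yes, inside


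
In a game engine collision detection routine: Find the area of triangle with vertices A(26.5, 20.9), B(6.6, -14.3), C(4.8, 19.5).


Area = |x_A(y_B-y_C) + x_B(y_C-y_A) + x_C(y_A-y_B)|/2
= |(-895.7) + (-9.24) + 168.96|/2
= 735.98/2 = 367.99

367.99


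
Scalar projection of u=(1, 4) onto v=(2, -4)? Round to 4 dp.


u.v = -14, |v| = sqrt(20) = 4.4721
Scalar projection = u.v / |v| = -14 / sqrt(20) = -3.1305

-3.1305


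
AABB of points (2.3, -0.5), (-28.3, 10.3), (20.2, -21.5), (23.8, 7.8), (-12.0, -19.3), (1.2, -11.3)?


x range: [-28.3, 23.8]
y range: [-21.5, 10.3]
Bounding box: (-28.3,-21.5) to (23.8,10.3)

(-28.3,-21.5) to (23.8,10.3)


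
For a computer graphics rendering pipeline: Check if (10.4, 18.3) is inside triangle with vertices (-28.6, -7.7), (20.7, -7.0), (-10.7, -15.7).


Cross products: AB x AP = 1254.5, BC x BP = -884.03, CA x CP = -777.4
All same sign? no

No, outside


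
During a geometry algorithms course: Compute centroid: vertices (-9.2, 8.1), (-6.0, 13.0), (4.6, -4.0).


Centroid = ((x_A+x_B+x_C)/3, (y_A+y_B+y_C)/3)
= (((-9.2)+(-6)+4.6)/3, (8.1+13+(-4))/3)
= (-3.5333, 5.7)

(-3.5333, 5.7)


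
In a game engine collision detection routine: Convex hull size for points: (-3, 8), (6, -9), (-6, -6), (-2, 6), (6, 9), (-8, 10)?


Convex hull vertices (CCW): (-8, 10), (-6, -6), (6, -9), (6, 9)
Count = 4

4


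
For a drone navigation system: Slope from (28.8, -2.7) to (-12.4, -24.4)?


slope = (y2-y1)/(x2-x1) = ((-24.4)-(-2.7))/((-12.4)-28.8) = (-21.7)/(-41.2) = 0.5267

0.5267


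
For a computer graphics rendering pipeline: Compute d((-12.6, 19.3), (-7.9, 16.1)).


dx=4.7, dy=-3.2
d^2 = 4.7^2 + (-3.2)^2 = 32.33
d = sqrt(32.33) = 5.6859

5.6859


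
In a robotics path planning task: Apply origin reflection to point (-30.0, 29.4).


Reflection over origin: (x,y) -> (-x,-y)
(-30, 29.4) -> (30, -29.4)

(30, -29.4)


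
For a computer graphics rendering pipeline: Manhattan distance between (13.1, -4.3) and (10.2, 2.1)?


|13.1-10.2| + |(-4.3)-2.1| = 2.9 + 6.4 = 9.3

9.3


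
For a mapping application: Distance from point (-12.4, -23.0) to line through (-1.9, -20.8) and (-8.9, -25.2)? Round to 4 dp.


|cross product| = 30.8
|line direction| = sqrt(68.36) = 8.268
Distance = 30.8/sqrt(68.36) = 3.7252

3.7252


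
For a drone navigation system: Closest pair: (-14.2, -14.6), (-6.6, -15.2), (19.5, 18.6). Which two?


d(P0,P1) = 7.6236, d(P0,P2) = 47.3068, d(P1,P2) = 42.7042
Closest: P0 and P1

Closest pair: (-14.2, -14.6) and (-6.6, -15.2), distance = 7.6236


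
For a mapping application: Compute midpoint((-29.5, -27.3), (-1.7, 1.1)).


M = (((-29.5)+(-1.7))/2, ((-27.3)+1.1)/2)
= (-15.6, -13.1)

(-15.6, -13.1)


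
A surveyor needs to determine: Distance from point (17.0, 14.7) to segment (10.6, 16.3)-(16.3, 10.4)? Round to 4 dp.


Project P onto AB: t = 0.6823 (clamped to [0,1])
Closest point on segment: (14.4892, 12.2743)
Distance: 3.4911

3.4911


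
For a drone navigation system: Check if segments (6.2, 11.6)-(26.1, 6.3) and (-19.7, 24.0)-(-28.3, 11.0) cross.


Cross products: d1=443.34, d2=747.62, d3=109.49, d4=-194.79
d1*d2 < 0 and d3*d4 < 0? no

No, they don't intersect


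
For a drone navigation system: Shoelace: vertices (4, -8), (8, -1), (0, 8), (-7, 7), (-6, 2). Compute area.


Shoelace sum: (4*(-1) - 8*(-8)) + (8*8 - 0*(-1)) + (0*7 - (-7)*8) + ((-7)*2 - (-6)*7) + ((-6)*(-8) - 4*2)
= 248
Area = |248|/2 = 124

124


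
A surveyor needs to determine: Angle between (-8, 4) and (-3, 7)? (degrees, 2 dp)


u.v = 52, |u| = sqrt(80) = 8.9443, |v| = sqrt(58) = 7.6158
cos(theta) = u.v/(|u||v|) = 52/sqrt(4640) = 0.763386
theta = acos(0.763386) = 40.24 degrees

40.24 degrees


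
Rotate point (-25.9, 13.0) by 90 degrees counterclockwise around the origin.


90° CCW: (x,y) -> (-y, x)
(-25.9,13) -> (-13, -25.9)

(-13, -25.9)


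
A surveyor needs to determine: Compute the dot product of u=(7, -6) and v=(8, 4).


u . v = u_x*v_x + u_y*v_y = 7*8 + (-6)*4
= 56 + (-24) = 32

32


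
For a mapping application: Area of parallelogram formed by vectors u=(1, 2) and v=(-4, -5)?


|u x v| = |1*(-5) - 2*(-4)|
= |(-5) - (-8)| = 3

3


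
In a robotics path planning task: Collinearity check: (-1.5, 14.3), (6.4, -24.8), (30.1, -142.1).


Cross product: (6.4-(-1.5))*((-142.1)-14.3) - ((-24.8)-14.3)*(30.1-(-1.5))
= 0

Yes, collinear


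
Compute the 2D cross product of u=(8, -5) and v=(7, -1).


u x v = u_x*v_y - u_y*v_x = 8*(-1) - (-5)*7
= (-8) - (-35) = 27

27


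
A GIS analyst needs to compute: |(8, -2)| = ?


|u| = sqrt(8^2 + (-2)^2) = sqrt(68) = 8.2462

8.2462


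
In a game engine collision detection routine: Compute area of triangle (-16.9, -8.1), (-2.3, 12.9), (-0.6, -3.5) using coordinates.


Area = |x_A(y_B-y_C) + x_B(y_C-y_A) + x_C(y_A-y_B)|/2
= |(-277.16) + (-10.58) + 12.6|/2
= 275.14/2 = 137.57

137.57


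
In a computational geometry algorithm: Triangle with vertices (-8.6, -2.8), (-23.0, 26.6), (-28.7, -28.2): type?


Side lengths squared: AB^2=1071.72, BC^2=3035.53, CA^2=1049.17
Sorted: [1049.17, 1071.72, 3035.53]
By sides: Scalene, By angles: Obtuse

Scalene, Obtuse


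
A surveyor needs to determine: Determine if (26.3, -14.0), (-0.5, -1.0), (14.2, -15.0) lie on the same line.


Cross product: ((-0.5)-26.3)*((-15)-(-14)) - ((-1)-(-14))*(14.2-26.3)
= 184.1

No, not collinear


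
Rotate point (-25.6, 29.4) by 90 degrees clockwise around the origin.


90° CW: (x,y) -> (y, -x)
(-25.6,29.4) -> (29.4, 25.6)

(29.4, 25.6)


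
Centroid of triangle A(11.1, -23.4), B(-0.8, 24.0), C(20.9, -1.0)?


Centroid = ((x_A+x_B+x_C)/3, (y_A+y_B+y_C)/3)
= ((11.1+(-0.8)+20.9)/3, ((-23.4)+24+(-1))/3)
= (10.4, -0.1333)

(10.4, -0.1333)


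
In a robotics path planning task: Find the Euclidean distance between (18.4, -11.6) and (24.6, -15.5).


dx=6.2, dy=-3.9
d^2 = 6.2^2 + (-3.9)^2 = 53.65
d = sqrt(53.65) = 7.3246

7.3246


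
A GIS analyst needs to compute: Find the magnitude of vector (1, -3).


|u| = sqrt(1^2 + (-3)^2) = sqrt(10) = 3.1623

3.1623


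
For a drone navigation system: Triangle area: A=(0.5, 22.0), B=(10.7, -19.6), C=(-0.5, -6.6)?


Area = |x_A(y_B-y_C) + x_B(y_C-y_A) + x_C(y_A-y_B)|/2
= |(-6.5) + (-306.02) + (-20.8)|/2
= 333.32/2 = 166.66

166.66


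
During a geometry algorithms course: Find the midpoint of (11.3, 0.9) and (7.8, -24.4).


M = ((11.3+7.8)/2, (0.9+(-24.4))/2)
= (9.55, -11.75)

(9.55, -11.75)


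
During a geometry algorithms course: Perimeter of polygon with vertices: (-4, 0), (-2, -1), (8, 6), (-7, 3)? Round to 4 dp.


Sides: (-4, 0)->(-2, -1): sqrt(5) = 2.236068, (-2, -1)->(8, 6): sqrt(149) = 12.206556, (8, 6)->(-7, 3): sqrt(234) = 15.297059, (-7, 3)->(-4, 0): sqrt(18) = 4.242641
Sum = 33.982324
Perimeter = 33.9823

33.9823


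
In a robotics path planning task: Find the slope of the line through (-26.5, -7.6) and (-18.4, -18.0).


slope = (y2-y1)/(x2-x1) = ((-18)-(-7.6))/((-18.4)-(-26.5)) = (-10.4)/8.1 = -1.284

-1.284


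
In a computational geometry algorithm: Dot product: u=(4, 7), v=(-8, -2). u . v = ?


u . v = u_x*v_x + u_y*v_y = 4*(-8) + 7*(-2)
= (-32) + (-14) = -46

-46


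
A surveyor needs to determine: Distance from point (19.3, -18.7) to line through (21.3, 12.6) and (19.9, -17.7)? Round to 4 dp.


|cross product| = 16.78
|line direction| = sqrt(920.05) = 30.3323
Distance = 16.78/sqrt(920.05) = 0.5532

0.5532


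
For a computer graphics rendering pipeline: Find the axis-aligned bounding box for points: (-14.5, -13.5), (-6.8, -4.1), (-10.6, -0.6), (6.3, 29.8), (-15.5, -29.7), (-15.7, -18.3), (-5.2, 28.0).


x range: [-15.7, 6.3]
y range: [-29.7, 29.8]
Bounding box: (-15.7,-29.7) to (6.3,29.8)

(-15.7,-29.7) to (6.3,29.8)


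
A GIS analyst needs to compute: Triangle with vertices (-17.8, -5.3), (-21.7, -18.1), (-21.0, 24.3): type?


Side lengths squared: AB^2=179.05, BC^2=1798.25, CA^2=886.4
Sorted: [179.05, 886.4, 1798.25]
By sides: Scalene, By angles: Obtuse

Scalene, Obtuse


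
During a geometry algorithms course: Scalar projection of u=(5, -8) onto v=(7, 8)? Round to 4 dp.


u.v = -29, |v| = sqrt(113) = 10.6301
Scalar projection = u.v / |v| = -29 / sqrt(113) = -2.7281

-2.7281


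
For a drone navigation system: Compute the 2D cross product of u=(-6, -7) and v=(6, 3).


u x v = u_x*v_y - u_y*v_x = (-6)*3 - (-7)*6
= (-18) - (-42) = 24

24


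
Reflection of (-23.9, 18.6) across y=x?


Reflection over y=x: (x,y) -> (y,x)
(-23.9, 18.6) -> (18.6, -23.9)

(18.6, -23.9)


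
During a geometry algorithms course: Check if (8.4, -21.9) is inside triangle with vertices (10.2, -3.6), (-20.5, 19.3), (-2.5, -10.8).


Cross products: AB x AP = 603.03, BC x BP = 128.29, CA x CP = -219.45
All same sign? no

No, outside


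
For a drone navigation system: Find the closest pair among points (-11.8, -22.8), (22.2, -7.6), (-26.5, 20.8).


d(P0,P1) = 37.243, d(P0,P2) = 46.0114, d(P1,P2) = 56.376
Closest: P0 and P1

Closest pair: (-11.8, -22.8) and (22.2, -7.6), distance = 37.243


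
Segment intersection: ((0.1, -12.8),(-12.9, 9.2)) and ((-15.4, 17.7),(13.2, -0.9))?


Cross products: d1=-584, d2=-196.6, d3=-55.5, d4=-442.9
d1*d2 < 0 and d3*d4 < 0? no

No, they don't intersect


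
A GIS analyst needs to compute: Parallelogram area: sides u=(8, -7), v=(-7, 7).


|u x v| = |8*7 - (-7)*(-7)|
= |56 - 49| = 7

7


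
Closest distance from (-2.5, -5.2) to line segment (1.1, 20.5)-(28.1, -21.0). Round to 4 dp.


Project P onto AB: t = 0.3955 (clamped to [0,1])
Closest point on segment: (11.7772, 4.0888)
Distance: 17.0329

17.0329


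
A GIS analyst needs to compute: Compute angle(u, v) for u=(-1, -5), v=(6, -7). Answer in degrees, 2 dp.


u.v = 29, |u| = sqrt(26) = 5.099, |v| = sqrt(85) = 9.2195
cos(theta) = u.v/(|u||v|) = 29/sqrt(2210) = 0.616882
theta = acos(0.616882) = 51.91 degrees

51.91 degrees


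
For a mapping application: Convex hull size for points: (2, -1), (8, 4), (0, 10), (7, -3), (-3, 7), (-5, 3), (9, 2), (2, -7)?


Convex hull vertices (CCW): (-5, 3), (2, -7), (7, -3), (9, 2), (8, 4), (0, 10), (-3, 7)
Count = 7

7


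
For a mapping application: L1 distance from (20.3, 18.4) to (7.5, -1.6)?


|20.3-7.5| + |18.4-(-1.6)| = 12.8 + 20 = 32.8

32.8


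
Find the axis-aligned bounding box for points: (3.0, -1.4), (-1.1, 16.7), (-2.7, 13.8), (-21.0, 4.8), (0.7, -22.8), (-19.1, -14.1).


x range: [-21, 3]
y range: [-22.8, 16.7]
Bounding box: (-21,-22.8) to (3,16.7)

(-21,-22.8) to (3,16.7)


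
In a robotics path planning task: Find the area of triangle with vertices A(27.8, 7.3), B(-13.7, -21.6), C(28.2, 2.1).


Area = |x_A(y_B-y_C) + x_B(y_C-y_A) + x_C(y_A-y_B)|/2
= |(-658.86) + 71.24 + 814.98|/2
= 227.36/2 = 113.68

113.68


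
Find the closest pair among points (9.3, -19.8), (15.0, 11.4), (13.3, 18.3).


d(P0,P1) = 31.7164, d(P0,P2) = 38.3094, d(P1,P2) = 7.1063
Closest: P1 and P2

Closest pair: (15.0, 11.4) and (13.3, 18.3), distance = 7.1063


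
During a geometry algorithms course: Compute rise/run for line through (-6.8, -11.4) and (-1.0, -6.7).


slope = (y2-y1)/(x2-x1) = ((-6.7)-(-11.4))/((-1)-(-6.8)) = 4.7/5.8 = 0.8103

0.8103


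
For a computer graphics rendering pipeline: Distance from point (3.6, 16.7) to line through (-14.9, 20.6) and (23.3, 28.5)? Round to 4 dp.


|cross product| = 295.13
|line direction| = sqrt(1521.65) = 39.0083
Distance = 295.13/sqrt(1521.65) = 7.5658

7.5658


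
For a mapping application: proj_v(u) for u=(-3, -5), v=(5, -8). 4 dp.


u.v = 25, |v| = sqrt(89) = 9.434
Scalar projection = u.v / |v| = 25 / sqrt(89) = 2.65

2.65


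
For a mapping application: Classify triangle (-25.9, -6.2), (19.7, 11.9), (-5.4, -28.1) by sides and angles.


Side lengths squared: AB^2=2406.97, BC^2=2230.01, CA^2=899.86
Sorted: [899.86, 2230.01, 2406.97]
By sides: Scalene, By angles: Acute

Scalene, Acute


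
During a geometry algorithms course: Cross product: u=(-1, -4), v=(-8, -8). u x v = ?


u x v = u_x*v_y - u_y*v_x = (-1)*(-8) - (-4)*(-8)
= 8 - 32 = -24

-24


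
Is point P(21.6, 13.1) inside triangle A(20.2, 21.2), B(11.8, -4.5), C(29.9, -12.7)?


Cross products: AB x AP = 104.02, BC x BP = 398.92, CA x CP = 31.11
All same sign? yes

Yes, inside


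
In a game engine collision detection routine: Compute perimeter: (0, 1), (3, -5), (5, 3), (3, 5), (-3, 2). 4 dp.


Sides: (0, 1)->(3, -5): sqrt(45) = 6.708204, (3, -5)->(5, 3): sqrt(68) = 8.246211, (5, 3)->(3, 5): sqrt(8) = 2.828427, (3, 5)->(-3, 2): sqrt(45) = 6.708204, (-3, 2)->(0, 1): sqrt(10) = 3.162278
Sum = 27.653324
Perimeter = 27.6533

27.6533


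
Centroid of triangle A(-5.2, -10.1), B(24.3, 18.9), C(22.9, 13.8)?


Centroid = ((x_A+x_B+x_C)/3, (y_A+y_B+y_C)/3)
= (((-5.2)+24.3+22.9)/3, ((-10.1)+18.9+13.8)/3)
= (14, 7.5333)

(14, 7.5333)


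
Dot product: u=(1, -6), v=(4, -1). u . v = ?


u . v = u_x*v_x + u_y*v_y = 1*4 + (-6)*(-1)
= 4 + 6 = 10

10


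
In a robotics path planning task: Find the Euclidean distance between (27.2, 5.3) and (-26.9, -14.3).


dx=-54.1, dy=-19.6
d^2 = (-54.1)^2 + (-19.6)^2 = 3310.97
d = sqrt(3310.97) = 57.541

57.541


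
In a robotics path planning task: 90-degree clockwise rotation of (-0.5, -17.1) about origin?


90° CW: (x,y) -> (y, -x)
(-0.5,-17.1) -> (-17.1, 0.5)

(-17.1, 0.5)


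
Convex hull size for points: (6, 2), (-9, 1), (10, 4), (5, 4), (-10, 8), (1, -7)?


Convex hull vertices (CCW): (-10, 8), (-9, 1), (1, -7), (10, 4)
Count = 4

4


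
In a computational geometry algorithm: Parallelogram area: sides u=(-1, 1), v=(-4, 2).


|u x v| = |(-1)*2 - 1*(-4)|
= |(-2) - (-4)| = 2

2


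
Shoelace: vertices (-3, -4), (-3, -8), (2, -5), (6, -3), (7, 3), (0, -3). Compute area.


Shoelace sum: ((-3)*(-8) - (-3)*(-4)) + ((-3)*(-5) - 2*(-8)) + (2*(-3) - 6*(-5)) + (6*3 - 7*(-3)) + (7*(-3) - 0*3) + (0*(-4) - (-3)*(-3))
= 76
Area = |76|/2 = 38

38


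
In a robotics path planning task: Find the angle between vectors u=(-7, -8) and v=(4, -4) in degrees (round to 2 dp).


u.v = 4, |u| = sqrt(113) = 10.6301, |v| = sqrt(32) = 5.6569
cos(theta) = u.v/(|u||v|) = 4/sqrt(3616) = 0.066519
theta = acos(0.066519) = 86.19 degrees

86.19 degrees


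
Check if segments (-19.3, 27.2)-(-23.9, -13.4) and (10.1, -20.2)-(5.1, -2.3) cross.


Cross products: d1=289.26, d2=574.6, d3=1411.68, d4=1126.34
d1*d2 < 0 and d3*d4 < 0? no

No, they don't intersect


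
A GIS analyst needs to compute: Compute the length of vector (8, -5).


|u| = sqrt(8^2 + (-5)^2) = sqrt(89) = 9.434

9.434


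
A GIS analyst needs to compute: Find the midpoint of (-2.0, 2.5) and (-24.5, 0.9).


M = (((-2)+(-24.5))/2, (2.5+0.9)/2)
= (-13.25, 1.7)

(-13.25, 1.7)


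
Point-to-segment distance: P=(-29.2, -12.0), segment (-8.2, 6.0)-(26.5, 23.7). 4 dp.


Project P onto AB: t = 0 (clamped to [0,1])
Closest point on segment: (-8.2, 6)
Distance: 27.6586

27.6586


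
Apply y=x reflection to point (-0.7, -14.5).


Reflection over y=x: (x,y) -> (y,x)
(-0.7, -14.5) -> (-14.5, -0.7)

(-14.5, -0.7)


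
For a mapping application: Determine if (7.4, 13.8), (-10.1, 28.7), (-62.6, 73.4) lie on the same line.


Cross product: ((-10.1)-7.4)*(73.4-13.8) - (28.7-13.8)*((-62.6)-7.4)
= 0

Yes, collinear


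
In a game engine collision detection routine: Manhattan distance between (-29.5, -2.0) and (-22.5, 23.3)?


|(-29.5)-(-22.5)| + |(-2)-23.3| = 7 + 25.3 = 32.3

32.3


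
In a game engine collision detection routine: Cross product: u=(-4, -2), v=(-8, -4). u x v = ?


u x v = u_x*v_y - u_y*v_x = (-4)*(-4) - (-2)*(-8)
= 16 - 16 = 0

0


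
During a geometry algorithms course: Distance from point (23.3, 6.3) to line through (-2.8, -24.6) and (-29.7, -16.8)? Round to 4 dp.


|cross product| = 1034.79
|line direction| = sqrt(784.45) = 28.008
Distance = 1034.79/sqrt(784.45) = 36.9462

36.9462


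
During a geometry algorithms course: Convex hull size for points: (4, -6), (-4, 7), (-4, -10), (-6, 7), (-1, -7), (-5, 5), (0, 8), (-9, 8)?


Convex hull vertices (CCW): (-9, 8), (-4, -10), (4, -6), (0, 8)
Count = 4

4


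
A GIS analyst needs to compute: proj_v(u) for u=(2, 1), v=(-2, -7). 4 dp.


u.v = -11, |v| = sqrt(53) = 7.2801
Scalar projection = u.v / |v| = -11 / sqrt(53) = -1.511

-1.511


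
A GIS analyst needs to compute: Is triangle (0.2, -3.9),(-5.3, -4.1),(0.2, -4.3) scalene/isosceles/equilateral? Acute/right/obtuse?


Side lengths squared: AB^2=30.29, BC^2=30.29, CA^2=0.16
Sorted: [0.16, 30.29, 30.29]
By sides: Isosceles, By angles: Acute

Isosceles, Acute


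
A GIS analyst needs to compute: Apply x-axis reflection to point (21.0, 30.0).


Reflection over x-axis: (x,y) -> (x,-y)
(21, 30) -> (21, -30)

(21, -30)


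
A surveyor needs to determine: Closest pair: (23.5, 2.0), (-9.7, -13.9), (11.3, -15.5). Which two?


d(P0,P1) = 36.811, d(P0,P2) = 21.3328, d(P1,P2) = 21.0609
Closest: P1 and P2

Closest pair: (-9.7, -13.9) and (11.3, -15.5), distance = 21.0609


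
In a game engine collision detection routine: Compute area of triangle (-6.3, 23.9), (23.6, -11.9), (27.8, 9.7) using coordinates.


Area = |x_A(y_B-y_C) + x_B(y_C-y_A) + x_C(y_A-y_B)|/2
= |136.08 + (-335.12) + 995.24|/2
= 796.2/2 = 398.1

398.1


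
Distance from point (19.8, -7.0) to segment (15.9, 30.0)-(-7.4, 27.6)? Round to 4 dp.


Project P onto AB: t = 0 (clamped to [0,1])
Closest point on segment: (15.9, 30)
Distance: 37.205

37.205


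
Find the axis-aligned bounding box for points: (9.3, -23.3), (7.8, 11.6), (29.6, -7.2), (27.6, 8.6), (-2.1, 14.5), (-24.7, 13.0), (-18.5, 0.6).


x range: [-24.7, 29.6]
y range: [-23.3, 14.5]
Bounding box: (-24.7,-23.3) to (29.6,14.5)

(-24.7,-23.3) to (29.6,14.5)


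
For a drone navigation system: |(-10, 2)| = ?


|u| = sqrt((-10)^2 + 2^2) = sqrt(104) = 10.198

10.198


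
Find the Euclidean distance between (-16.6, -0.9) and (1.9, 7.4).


dx=18.5, dy=8.3
d^2 = 18.5^2 + 8.3^2 = 411.14
d = sqrt(411.14) = 20.2766

20.2766


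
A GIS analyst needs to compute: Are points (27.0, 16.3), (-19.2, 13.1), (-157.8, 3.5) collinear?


Cross product: ((-19.2)-27)*(3.5-16.3) - (13.1-16.3)*((-157.8)-27)
= 0

Yes, collinear


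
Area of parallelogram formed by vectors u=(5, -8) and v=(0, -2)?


|u x v| = |5*(-2) - (-8)*0|
= |(-10) - 0| = 10

10


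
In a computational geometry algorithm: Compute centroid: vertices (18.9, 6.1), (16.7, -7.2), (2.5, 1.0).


Centroid = ((x_A+x_B+x_C)/3, (y_A+y_B+y_C)/3)
= ((18.9+16.7+2.5)/3, (6.1+(-7.2)+1)/3)
= (12.7, -0.0333)

(12.7, -0.0333)


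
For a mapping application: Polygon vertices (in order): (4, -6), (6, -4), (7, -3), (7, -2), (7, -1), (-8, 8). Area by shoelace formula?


Shoelace sum: (4*(-4) - 6*(-6)) + (6*(-3) - 7*(-4)) + (7*(-2) - 7*(-3)) + (7*(-1) - 7*(-2)) + (7*8 - (-8)*(-1)) + ((-8)*(-6) - 4*8)
= 108
Area = |108|/2 = 54

54


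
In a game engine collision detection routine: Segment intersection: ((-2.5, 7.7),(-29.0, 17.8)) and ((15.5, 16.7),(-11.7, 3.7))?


Cross products: d1=10.8, d2=-608.42, d3=-420.3, d4=198.92
d1*d2 < 0 and d3*d4 < 0? yes

Yes, they intersect


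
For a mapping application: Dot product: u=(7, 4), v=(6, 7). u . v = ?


u . v = u_x*v_x + u_y*v_y = 7*6 + 4*7
= 42 + 28 = 70

70


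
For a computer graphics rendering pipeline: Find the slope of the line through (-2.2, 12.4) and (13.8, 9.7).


slope = (y2-y1)/(x2-x1) = (9.7-12.4)/(13.8-(-2.2)) = (-2.7)/16 = -0.1688

-0.1688


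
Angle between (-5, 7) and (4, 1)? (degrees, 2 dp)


u.v = -13, |u| = sqrt(74) = 8.6023, |v| = sqrt(17) = 4.1231
cos(theta) = u.v/(|u||v|) = -13/sqrt(1258) = -0.366525
theta = acos(-0.366525) = 111.5 degrees

111.5 degrees


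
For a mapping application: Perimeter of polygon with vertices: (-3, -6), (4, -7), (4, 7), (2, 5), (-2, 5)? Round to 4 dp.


Sides: (-3, -6)->(4, -7): sqrt(50) = 7.071068, (4, -7)->(4, 7): sqrt(196) = 14, (4, 7)->(2, 5): sqrt(8) = 2.828427, (2, 5)->(-2, 5): sqrt(16) = 4, (-2, 5)->(-3, -6): sqrt(122) = 11.045361
Sum = 38.944856
Perimeter = 38.9449

38.9449


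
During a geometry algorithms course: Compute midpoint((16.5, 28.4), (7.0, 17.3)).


M = ((16.5+7)/2, (28.4+17.3)/2)
= (11.75, 22.85)

(11.75, 22.85)


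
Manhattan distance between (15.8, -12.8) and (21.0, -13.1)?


|15.8-21| + |(-12.8)-(-13.1)| = 5.2 + 0.3 = 5.5

5.5


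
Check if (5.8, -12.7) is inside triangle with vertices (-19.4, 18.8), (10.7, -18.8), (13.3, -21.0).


Cross products: AB x AP = -0.63, BC x BP = 5.08, CA x CP = 27.09
All same sign? no

No, outside


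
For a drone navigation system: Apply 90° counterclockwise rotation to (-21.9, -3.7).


90° CCW: (x,y) -> (-y, x)
(-21.9,-3.7) -> (3.7, -21.9)

(3.7, -21.9)


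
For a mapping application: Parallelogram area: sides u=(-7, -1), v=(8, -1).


|u x v| = |(-7)*(-1) - (-1)*8|
= |7 - (-8)| = 15

15


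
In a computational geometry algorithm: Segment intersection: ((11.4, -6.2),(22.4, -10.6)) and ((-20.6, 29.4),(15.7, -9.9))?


Cross products: d1=-34.68, d2=237.9, d3=250.8, d4=-21.78
d1*d2 < 0 and d3*d4 < 0? yes

Yes, they intersect


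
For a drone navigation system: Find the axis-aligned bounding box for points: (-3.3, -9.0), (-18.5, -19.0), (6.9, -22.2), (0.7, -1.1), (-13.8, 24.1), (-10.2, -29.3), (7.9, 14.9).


x range: [-18.5, 7.9]
y range: [-29.3, 24.1]
Bounding box: (-18.5,-29.3) to (7.9,24.1)

(-18.5,-29.3) to (7.9,24.1)


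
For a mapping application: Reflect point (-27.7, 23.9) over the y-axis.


Reflection over y-axis: (x,y) -> (-x,y)
(-27.7, 23.9) -> (27.7, 23.9)

(27.7, 23.9)


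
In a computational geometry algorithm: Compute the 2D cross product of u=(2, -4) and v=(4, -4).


u x v = u_x*v_y - u_y*v_x = 2*(-4) - (-4)*4
= (-8) - (-16) = 8

8


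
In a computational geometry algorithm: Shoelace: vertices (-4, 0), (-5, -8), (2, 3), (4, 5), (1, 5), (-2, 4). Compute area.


Shoelace sum: ((-4)*(-8) - (-5)*0) + ((-5)*3 - 2*(-8)) + (2*5 - 4*3) + (4*5 - 1*5) + (1*4 - (-2)*5) + ((-2)*0 - (-4)*4)
= 76
Area = |76|/2 = 38

38


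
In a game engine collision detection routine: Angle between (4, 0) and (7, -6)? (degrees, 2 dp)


u.v = 28, |u| = sqrt(16) = 4, |v| = sqrt(85) = 9.2195
cos(theta) = u.v/(|u||v|) = 28/sqrt(1360) = 0.759257
theta = acos(0.759257) = 40.6 degrees

40.6 degrees


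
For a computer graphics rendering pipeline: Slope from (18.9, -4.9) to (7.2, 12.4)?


slope = (y2-y1)/(x2-x1) = (12.4-(-4.9))/(7.2-18.9) = 17.3/(-11.7) = -1.4786

-1.4786


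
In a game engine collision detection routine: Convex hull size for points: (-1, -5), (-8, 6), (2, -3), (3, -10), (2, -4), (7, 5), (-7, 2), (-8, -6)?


Convex hull vertices (CCW): (-8, -6), (3, -10), (7, 5), (-8, 6)
Count = 4

4


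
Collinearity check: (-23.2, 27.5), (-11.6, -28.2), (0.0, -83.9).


Cross product: ((-11.6)-(-23.2))*((-83.9)-27.5) - ((-28.2)-27.5)*(0-(-23.2))
= 0

Yes, collinear


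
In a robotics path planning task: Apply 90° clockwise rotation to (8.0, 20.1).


90° CW: (x,y) -> (y, -x)
(8,20.1) -> (20.1, -8)

(20.1, -8)


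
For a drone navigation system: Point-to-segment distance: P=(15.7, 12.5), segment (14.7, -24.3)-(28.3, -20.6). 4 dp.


Project P onto AB: t = 0.7539 (clamped to [0,1])
Closest point on segment: (24.9529, -21.5106)
Distance: 35.2468

35.2468


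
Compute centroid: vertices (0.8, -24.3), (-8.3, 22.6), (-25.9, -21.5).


Centroid = ((x_A+x_B+x_C)/3, (y_A+y_B+y_C)/3)
= ((0.8+(-8.3)+(-25.9))/3, ((-24.3)+22.6+(-21.5))/3)
= (-11.1333, -7.7333)

(-11.1333, -7.7333)


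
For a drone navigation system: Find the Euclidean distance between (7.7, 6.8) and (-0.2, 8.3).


dx=-7.9, dy=1.5
d^2 = (-7.9)^2 + 1.5^2 = 64.66
d = sqrt(64.66) = 8.0411

8.0411


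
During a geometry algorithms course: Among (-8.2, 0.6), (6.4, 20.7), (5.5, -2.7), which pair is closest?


d(P0,P1) = 24.8429, d(P0,P2) = 14.0918, d(P1,P2) = 23.4173
Closest: P0 and P2

Closest pair: (-8.2, 0.6) and (5.5, -2.7), distance = 14.0918
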